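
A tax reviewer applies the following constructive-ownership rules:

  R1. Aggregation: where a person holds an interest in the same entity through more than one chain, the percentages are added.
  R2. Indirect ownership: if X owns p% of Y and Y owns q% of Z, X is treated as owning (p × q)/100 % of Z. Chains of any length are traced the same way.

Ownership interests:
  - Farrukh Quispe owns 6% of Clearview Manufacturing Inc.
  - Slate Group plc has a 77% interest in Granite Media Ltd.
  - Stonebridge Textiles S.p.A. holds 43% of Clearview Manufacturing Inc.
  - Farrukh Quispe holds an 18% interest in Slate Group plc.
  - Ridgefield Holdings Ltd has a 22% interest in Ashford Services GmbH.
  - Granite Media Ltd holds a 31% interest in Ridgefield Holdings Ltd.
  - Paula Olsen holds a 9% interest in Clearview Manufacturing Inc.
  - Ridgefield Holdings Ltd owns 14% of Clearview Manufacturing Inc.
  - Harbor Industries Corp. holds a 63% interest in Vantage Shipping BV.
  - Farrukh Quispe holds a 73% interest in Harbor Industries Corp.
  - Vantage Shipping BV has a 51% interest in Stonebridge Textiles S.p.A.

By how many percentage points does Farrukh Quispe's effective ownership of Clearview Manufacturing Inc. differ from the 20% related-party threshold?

Chain via Slate Group plc → Granite Media Ltd → Ridgefield Holdings Ltd (R2): 18% × 77% × 31% × 14% = 0.601524% of Clearview Manufacturing Inc.
Chain via Harbor Industries Corp. → Vantage Shipping BV → Stonebridge Textiles S.p.A. (R2): 73% × 63% × 51% × 43% = 10.085607% of Clearview Manufacturing Inc.
Direct interest in Clearview Manufacturing Inc: 6%.
Aggregating (R1): 0.601524% + 10.085607% + 6% = 16.687131%.
16.687131% falls short of the 20% threshold by 3.312869 percentage points.

3.312869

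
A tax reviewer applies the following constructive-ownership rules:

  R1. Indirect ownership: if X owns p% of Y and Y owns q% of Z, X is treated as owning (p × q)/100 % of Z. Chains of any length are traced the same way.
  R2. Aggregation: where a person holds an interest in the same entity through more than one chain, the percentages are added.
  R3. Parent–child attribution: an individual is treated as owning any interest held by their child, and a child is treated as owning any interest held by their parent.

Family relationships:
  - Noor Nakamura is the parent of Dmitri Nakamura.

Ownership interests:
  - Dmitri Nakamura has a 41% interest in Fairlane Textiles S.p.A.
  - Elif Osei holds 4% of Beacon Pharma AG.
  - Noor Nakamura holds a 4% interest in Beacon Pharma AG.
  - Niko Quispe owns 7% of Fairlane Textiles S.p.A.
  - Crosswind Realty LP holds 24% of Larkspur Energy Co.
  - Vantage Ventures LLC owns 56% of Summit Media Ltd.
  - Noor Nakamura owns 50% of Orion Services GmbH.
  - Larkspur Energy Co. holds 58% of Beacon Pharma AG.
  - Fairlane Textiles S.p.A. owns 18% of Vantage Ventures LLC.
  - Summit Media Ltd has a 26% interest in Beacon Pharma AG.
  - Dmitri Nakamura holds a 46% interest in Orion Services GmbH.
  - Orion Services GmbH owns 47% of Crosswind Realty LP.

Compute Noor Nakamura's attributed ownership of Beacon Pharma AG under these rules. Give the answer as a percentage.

11.355232%

By parent–child attribution (R3), Noor Nakamura is treated as also owning Dmitri Nakamura's interest in Orion Services GmbH, giving 50% + 46% = 96%.
By parent–child attribution (R3), Noor Nakamura is treated as owning Dmitri Nakamura's 41% interest in Fairlane Textiles S.p.A.
Chain via Orion Services GmbH → Crosswind Realty LP → Larkspur Energy Co. (R1): 96% × 47% × 24% × 58% = 6.280704% of Beacon Pharma AG.
Direct interest in Beacon Pharma AG: 4%.
Chain via Fairlane Textiles S.p.A. → Vantage Ventures LLC → Summit Media Ltd (R1): 41% × 18% × 56% × 26% = 1.074528% of Beacon Pharma AG.
Aggregating (R2): 6.280704% + 4% + 1.074528% = 11.355232%.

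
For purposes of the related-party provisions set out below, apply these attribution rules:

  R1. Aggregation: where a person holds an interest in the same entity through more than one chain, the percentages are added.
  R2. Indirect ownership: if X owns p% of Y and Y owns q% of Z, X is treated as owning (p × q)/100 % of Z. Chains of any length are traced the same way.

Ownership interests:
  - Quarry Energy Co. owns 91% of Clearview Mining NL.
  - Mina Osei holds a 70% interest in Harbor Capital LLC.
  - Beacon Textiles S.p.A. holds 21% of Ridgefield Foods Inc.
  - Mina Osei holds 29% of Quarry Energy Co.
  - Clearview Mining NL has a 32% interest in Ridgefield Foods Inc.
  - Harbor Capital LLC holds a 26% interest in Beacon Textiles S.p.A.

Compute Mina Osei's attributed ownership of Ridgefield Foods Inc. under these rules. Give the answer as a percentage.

Chain via Harbor Capital LLC → Beacon Textiles S.p.A. (R2): 70% × 26% × 21% = 3.822% of Ridgefield Foods Inc.
Chain via Quarry Energy Co. → Clearview Mining NL (R2): 29% × 91% × 32% = 8.4448% of Ridgefield Foods Inc.
Aggregating (R1): 3.822% + 8.4448% = 12.2668%.

12.2668%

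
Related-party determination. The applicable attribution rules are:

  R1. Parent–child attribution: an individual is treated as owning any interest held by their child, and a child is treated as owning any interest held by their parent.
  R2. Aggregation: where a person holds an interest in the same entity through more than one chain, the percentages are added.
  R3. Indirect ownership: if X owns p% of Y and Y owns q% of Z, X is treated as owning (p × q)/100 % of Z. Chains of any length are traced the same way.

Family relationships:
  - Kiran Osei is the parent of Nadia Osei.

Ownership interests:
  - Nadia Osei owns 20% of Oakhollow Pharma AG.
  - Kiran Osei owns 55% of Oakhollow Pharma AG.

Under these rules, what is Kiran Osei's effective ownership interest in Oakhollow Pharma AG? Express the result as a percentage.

75%

By parent–child attribution (R1), Kiran Osei is treated as also owning Nadia Osei's interest in Oakhollow Pharma AG, giving 55% + 20% = 75%.
Direct interest in Oakhollow Pharma AG: 75%.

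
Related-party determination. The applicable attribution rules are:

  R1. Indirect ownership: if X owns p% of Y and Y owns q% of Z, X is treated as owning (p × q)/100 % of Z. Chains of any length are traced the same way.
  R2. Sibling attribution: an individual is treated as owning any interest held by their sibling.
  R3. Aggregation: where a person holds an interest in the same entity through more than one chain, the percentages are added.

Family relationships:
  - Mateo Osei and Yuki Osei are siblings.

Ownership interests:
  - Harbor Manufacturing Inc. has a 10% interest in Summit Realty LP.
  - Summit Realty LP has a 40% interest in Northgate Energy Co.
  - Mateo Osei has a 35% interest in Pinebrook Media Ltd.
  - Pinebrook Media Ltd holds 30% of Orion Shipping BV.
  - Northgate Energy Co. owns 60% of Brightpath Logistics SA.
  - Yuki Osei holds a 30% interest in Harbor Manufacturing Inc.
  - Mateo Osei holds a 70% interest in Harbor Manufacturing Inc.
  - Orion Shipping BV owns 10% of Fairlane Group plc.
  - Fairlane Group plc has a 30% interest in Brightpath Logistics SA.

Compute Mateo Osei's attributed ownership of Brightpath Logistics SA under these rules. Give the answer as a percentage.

2.715%

By sibling attribution (R2), Mateo Osei is treated as also owning Yuki Osei's interest in Harbor Manufacturing Inc, giving 70% + 30% = 100%.
Chain via Harbor Manufacturing Inc. → Summit Realty LP → Northgate Energy Co. (R1): 100% × 10% × 40% × 60% = 2.4% of Brightpath Logistics SA.
Chain via Pinebrook Media Ltd → Orion Shipping BV → Fairlane Group plc (R1): 35% × 30% × 10% × 30% = 0.315% of Brightpath Logistics SA.
Aggregating (R3): 2.4% + 0.315% = 2.715%.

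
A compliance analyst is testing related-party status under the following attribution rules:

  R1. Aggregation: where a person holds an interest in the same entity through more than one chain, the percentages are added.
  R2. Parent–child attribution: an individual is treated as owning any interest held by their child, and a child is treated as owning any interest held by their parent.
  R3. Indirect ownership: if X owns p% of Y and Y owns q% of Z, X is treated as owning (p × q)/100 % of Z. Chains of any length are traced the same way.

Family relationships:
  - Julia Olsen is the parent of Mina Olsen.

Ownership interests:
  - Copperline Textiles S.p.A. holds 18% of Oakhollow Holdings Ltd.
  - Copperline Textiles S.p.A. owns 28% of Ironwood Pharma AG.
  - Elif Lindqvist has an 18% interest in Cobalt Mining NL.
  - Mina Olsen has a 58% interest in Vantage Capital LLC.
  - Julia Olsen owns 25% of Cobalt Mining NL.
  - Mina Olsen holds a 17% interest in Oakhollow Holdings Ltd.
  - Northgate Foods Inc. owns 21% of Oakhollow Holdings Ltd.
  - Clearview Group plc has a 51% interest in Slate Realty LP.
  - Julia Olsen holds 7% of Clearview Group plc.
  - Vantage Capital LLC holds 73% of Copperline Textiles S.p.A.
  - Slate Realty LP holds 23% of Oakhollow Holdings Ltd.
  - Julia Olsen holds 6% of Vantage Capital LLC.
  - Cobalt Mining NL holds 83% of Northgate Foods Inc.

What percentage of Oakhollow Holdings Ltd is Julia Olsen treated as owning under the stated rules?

30.5882%

By parent–child attribution (R2), Julia Olsen is treated as also owning Mina Olsen's interest in Vantage Capital LLC, giving 6% + 58% = 64%.
By parent–child attribution (R2), Julia Olsen is treated as owning Mina Olsen's 17% interest in Oakhollow Holdings Ltd.
Chain via Clearview Group plc → Slate Realty LP (R3): 7% × 51% × 23% = 0.8211% of Oakhollow Holdings Ltd.
Chain via Vantage Capital LLC → Copperline Textiles S.p.A. (R3): 64% × 73% × 18% = 8.4096% of Oakhollow Holdings Ltd.
Chain via Cobalt Mining NL → Northgate Foods Inc. (R3): 25% × 83% × 21% = 4.3575% of Oakhollow Holdings Ltd.
Direct interest in Oakhollow Holdings Ltd: 17%.
Aggregating (R1): 0.8211% + 8.4096% + 4.3575% + 17% = 30.5882%.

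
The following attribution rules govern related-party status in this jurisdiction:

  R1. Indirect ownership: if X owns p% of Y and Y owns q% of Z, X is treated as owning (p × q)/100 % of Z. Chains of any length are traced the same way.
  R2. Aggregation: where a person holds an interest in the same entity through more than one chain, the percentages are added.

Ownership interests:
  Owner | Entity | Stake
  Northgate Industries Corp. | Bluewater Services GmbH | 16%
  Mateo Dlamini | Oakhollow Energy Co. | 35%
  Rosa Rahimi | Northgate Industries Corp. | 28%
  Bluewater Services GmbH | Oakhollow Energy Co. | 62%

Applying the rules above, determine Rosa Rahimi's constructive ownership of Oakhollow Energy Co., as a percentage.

Chain via Northgate Industries Corp. → Bluewater Services GmbH (R1): 28% × 16% × 62% = 2.7776% of Oakhollow Energy Co.

2.7776%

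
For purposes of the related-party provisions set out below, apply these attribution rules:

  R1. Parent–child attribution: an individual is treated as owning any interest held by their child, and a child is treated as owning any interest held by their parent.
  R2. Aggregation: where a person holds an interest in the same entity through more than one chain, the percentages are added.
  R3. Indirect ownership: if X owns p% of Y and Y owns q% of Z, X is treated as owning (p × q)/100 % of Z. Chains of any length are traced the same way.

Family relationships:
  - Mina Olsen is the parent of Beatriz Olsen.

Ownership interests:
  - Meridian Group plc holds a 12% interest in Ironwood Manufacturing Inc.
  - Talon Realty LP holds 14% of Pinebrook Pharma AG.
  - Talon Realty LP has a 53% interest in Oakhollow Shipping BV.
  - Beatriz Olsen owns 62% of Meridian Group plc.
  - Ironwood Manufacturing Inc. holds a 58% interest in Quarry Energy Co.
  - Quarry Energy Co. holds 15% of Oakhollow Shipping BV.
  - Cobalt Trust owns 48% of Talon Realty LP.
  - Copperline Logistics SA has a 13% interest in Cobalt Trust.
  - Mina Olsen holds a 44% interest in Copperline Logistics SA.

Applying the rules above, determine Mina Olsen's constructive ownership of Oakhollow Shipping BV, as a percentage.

2.102448%

By parent–child attribution (R1), Mina Olsen is treated as owning Beatriz Olsen's 62% interest in Meridian Group plc.
Chain via Copperline Logistics SA → Cobalt Trust → Talon Realty LP (R3): 44% × 13% × 48% × 53% = 1.455168% of Oakhollow Shipping BV.
Chain via Meridian Group plc → Ironwood Manufacturing Inc. → Quarry Energy Co. (R3): 62% × 12% × 58% × 15% = 0.64728% of Oakhollow Shipping BV.
Aggregating (R2): 1.455168% + 0.64728% = 2.102448%.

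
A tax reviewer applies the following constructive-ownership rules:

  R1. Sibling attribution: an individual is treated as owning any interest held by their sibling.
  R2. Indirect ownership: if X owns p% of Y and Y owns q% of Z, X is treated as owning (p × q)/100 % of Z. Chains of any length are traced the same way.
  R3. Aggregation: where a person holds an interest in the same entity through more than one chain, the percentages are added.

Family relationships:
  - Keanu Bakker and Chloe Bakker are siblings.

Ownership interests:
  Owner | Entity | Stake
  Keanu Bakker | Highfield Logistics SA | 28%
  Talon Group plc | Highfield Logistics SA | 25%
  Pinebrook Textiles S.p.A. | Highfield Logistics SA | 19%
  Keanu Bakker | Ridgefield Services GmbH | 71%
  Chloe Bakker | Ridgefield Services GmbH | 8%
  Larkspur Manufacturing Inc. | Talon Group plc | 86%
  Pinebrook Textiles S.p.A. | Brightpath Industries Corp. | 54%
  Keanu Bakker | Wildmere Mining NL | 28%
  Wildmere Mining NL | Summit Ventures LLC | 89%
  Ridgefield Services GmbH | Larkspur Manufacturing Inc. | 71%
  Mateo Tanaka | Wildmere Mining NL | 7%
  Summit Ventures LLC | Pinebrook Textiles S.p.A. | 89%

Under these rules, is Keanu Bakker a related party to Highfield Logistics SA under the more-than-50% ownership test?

No

By sibling attribution (R1), Keanu Bakker is treated as also owning Chloe Bakker's interest in Ridgefield Services GmbH, giving 71% + 8% = 79%.
Chain via Wildmere Mining NL → Summit Ventures LLC → Pinebrook Textiles S.p.A. (R2): 28% × 89% × 89% × 19% = 4.213972% of Highfield Logistics SA.
Chain via Ridgefield Services GmbH → Larkspur Manufacturing Inc. → Talon Group plc (R2): 79% × 71% × 86% × 25% = 12.05935% of Highfield Logistics SA.
Direct interest in Highfield Logistics SA: 28%.
Aggregating (R3): 4.213972% + 12.05935% + 28% = 44.273322%.
44.273322% does not exceed the 50% threshold, so Keanu is not a related party to Highfield Logistics SA.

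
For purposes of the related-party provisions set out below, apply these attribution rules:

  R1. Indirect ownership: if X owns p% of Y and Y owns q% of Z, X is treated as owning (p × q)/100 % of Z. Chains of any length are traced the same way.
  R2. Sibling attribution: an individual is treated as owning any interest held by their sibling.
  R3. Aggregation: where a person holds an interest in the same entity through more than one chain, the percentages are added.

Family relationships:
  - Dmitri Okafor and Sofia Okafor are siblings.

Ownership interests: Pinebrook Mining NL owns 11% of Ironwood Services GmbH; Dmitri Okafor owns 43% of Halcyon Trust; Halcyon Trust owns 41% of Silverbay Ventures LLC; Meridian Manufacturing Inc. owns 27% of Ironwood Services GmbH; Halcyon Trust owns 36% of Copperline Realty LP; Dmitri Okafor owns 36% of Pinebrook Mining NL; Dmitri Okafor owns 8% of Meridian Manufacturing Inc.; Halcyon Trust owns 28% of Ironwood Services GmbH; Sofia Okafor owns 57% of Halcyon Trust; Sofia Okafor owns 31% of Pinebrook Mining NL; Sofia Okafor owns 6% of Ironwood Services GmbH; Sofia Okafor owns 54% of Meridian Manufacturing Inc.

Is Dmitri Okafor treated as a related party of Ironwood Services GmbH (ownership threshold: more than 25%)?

Yes

By sibling attribution (R2), Dmitri Okafor is treated as also owning Sofia Okafor's interest in Halcyon Trust, giving 43% + 57% = 100%.
By sibling attribution (R2), Dmitri Okafor is treated as also owning Sofia Okafor's interest in Pinebrook Mining NL, giving 36% + 31% = 67%.
By sibling attribution (R2), Dmitri Okafor is treated as also owning Sofia Okafor's interest in Meridian Manufacturing Inc, giving 8% + 54% = 62%.
By sibling attribution (R2), Dmitri Okafor is treated as owning Sofia Okafor's 6% interest in Ironwood Services GmbH.
Chain via Halcyon Trust (R1): 100% × 28% = 28% of Ironwood Services GmbH.
Chain via Pinebrook Mining NL (R1): 67% × 11% = 7.37% of Ironwood Services GmbH.
Chain via Meridian Manufacturing Inc. (R1): 62% × 27% = 16.74% of Ironwood Services GmbH.
Direct interest in Ironwood Services GmbH: 6%.
Aggregating (R3): 28% + 7.37% + 16.74% + 6% = 58.11%.
58.11% exceeds the 25% threshold, so Dmitri is a related party to Ironwood Services GmbH.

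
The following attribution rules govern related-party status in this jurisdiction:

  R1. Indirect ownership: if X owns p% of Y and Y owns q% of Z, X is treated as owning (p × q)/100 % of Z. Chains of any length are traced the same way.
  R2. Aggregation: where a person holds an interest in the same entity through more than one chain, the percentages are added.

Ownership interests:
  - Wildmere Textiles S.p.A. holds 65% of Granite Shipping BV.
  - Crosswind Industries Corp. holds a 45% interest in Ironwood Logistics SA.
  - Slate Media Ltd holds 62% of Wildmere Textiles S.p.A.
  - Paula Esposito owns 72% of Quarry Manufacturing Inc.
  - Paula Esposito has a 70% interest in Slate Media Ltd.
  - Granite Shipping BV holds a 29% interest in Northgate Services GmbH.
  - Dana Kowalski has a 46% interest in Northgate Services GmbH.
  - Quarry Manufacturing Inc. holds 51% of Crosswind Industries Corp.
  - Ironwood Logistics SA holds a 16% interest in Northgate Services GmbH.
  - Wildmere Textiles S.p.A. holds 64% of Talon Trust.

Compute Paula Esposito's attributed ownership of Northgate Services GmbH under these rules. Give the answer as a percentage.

10.82474%

Chain via Slate Media Ltd → Wildmere Textiles S.p.A. → Granite Shipping BV (R1): 70% × 62% × 65% × 29% = 8.1809% of Northgate Services GmbH.
Chain via Quarry Manufacturing Inc. → Crosswind Industries Corp. → Ironwood Logistics SA (R1): 72% × 51% × 45% × 16% = 2.64384% of Northgate Services GmbH.
Aggregating (R2): 8.1809% + 2.64384% = 10.82474%.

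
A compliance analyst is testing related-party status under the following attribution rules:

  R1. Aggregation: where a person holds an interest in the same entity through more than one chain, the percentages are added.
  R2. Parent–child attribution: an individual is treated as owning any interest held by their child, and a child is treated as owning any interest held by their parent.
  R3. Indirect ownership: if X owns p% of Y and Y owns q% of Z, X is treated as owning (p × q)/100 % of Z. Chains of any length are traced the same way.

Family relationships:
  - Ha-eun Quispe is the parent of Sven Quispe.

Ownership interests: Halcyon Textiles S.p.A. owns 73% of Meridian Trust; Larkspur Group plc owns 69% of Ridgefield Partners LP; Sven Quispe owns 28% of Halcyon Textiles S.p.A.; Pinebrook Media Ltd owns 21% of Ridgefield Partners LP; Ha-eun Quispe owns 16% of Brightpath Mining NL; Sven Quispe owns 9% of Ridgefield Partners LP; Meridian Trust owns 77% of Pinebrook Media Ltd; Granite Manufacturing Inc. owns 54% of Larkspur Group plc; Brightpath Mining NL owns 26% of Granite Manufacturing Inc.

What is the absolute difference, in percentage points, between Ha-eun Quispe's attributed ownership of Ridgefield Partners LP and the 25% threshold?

By parent–child attribution (R2), Ha-eun Quispe is treated as owning Sven Quispe's 28% interest in Halcyon Textiles S.p.A.
By parent–child attribution (R2), Ha-eun Quispe is treated as owning Sven Quispe's 9% interest in Ridgefield Partners LP.
Chain via Brightpath Mining NL → Granite Manufacturing Inc. → Larkspur Group plc (R3): 16% × 26% × 54% × 69% = 1.550016% of Ridgefield Partners LP.
Chain via Halcyon Textiles S.p.A. → Meridian Trust → Pinebrook Media Ltd (R3): 28% × 73% × 77% × 21% = 3.305148% of Ridgefield Partners LP.
Direct interest in Ridgefield Partners LP: 9%.
Aggregating (R1): 1.550016% + 3.305148% + 9% = 13.855164%.
13.855164% falls short of the 25% threshold by 11.144836 percentage points.

11.144836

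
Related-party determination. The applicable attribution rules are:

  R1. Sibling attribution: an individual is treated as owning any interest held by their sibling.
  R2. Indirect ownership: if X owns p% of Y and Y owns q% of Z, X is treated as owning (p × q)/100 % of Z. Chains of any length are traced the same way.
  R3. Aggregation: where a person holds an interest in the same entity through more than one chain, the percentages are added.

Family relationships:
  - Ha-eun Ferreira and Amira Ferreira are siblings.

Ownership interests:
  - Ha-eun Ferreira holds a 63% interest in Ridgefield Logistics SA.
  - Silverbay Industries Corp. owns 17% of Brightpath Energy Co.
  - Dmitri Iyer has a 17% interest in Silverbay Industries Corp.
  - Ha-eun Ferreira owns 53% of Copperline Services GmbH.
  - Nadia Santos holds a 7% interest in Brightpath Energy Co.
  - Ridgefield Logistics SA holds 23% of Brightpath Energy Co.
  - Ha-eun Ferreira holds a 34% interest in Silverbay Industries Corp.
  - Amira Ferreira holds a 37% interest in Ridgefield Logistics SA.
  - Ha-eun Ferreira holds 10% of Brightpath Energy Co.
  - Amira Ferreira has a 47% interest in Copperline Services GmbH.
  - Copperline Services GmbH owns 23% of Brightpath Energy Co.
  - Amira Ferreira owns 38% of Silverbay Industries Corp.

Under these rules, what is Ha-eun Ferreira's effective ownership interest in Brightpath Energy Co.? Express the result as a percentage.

68.24%

By sibling attribution (R1), Ha-eun Ferreira is treated as also owning Amira Ferreira's interest in Silverbay Industries Corp, giving 34% + 38% = 72%.
By sibling attribution (R1), Ha-eun Ferreira is treated as also owning Amira Ferreira's interest in Ridgefield Logistics SA, giving 63% + 37% = 100%.
By sibling attribution (R1), Ha-eun Ferreira is treated as also owning Amira Ferreira's interest in Copperline Services GmbH, giving 53% + 47% = 100%.
Chain via Silverbay Industries Corp. (R2): 72% × 17% = 12.24% of Brightpath Energy Co.
Chain via Ridgefield Logistics SA (R2): 100% × 23% = 23% of Brightpath Energy Co.
Chain via Copperline Services GmbH (R2): 100% × 23% = 23% of Brightpath Energy Co.
Direct interest in Brightpath Energy Co: 10%.
Aggregating (R3): 12.24% + 23% + 23% + 10% = 68.24%.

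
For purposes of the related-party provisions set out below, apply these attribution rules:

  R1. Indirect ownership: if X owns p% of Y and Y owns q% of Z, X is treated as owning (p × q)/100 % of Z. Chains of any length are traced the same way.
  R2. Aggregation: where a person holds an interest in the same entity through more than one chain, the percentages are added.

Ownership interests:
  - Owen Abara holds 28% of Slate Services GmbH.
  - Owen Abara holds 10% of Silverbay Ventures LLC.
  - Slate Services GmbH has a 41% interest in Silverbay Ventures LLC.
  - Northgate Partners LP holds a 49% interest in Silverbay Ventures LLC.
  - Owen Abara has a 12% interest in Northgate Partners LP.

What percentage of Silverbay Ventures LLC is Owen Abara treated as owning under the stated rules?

Chain via Northgate Partners LP (R1): 12% × 49% = 5.88% of Silverbay Ventures LLC.
Chain via Slate Services GmbH (R1): 28% × 41% = 11.48% of Silverbay Ventures LLC.
Direct interest in Silverbay Ventures LLC: 10%.
Aggregating (R2): 5.88% + 11.48% + 10% = 27.36%.

27.36%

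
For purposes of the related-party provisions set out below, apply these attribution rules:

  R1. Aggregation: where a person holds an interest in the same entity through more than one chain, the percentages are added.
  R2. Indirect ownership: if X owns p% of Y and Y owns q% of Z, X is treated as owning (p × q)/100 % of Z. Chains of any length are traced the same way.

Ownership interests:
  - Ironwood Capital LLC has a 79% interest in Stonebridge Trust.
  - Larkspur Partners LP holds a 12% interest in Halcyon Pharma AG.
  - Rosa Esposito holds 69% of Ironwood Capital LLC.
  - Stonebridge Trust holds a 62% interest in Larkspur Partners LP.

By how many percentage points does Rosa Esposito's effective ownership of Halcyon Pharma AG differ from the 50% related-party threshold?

45.944456

Chain via Ironwood Capital LLC → Stonebridge Trust → Larkspur Partners LP (R2): 69% × 79% × 62% × 12% = 4.055544% of Halcyon Pharma AG.
4.055544% falls short of the 50% threshold by 45.944456 percentage points.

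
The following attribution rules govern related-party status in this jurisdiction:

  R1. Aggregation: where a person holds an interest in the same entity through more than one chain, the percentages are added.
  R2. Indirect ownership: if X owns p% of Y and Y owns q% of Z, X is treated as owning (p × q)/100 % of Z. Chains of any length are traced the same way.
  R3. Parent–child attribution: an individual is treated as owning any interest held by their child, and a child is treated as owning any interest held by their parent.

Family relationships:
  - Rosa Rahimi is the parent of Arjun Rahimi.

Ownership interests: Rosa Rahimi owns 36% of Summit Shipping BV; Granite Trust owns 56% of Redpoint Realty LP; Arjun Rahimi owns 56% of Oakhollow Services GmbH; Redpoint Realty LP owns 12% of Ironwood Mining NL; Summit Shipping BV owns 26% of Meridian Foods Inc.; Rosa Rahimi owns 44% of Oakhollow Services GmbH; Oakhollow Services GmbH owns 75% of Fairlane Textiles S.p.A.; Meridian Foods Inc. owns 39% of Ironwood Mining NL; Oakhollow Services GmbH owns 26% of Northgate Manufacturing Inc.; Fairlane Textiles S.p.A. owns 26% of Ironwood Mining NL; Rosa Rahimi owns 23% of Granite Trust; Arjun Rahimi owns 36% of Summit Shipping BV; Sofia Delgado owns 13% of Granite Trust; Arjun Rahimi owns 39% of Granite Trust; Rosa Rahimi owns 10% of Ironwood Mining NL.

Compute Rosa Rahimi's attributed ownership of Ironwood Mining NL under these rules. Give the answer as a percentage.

40.9672%

By parent–child attribution (R3), Rosa Rahimi is treated as also owning Arjun Rahimi's interest in Oakhollow Services GmbH, giving 44% + 56% = 100%.
By parent–child attribution (R3), Rosa Rahimi is treated as also owning Arjun Rahimi's interest in Summit Shipping BV, giving 36% + 36% = 72%.
By parent–child attribution (R3), Rosa Rahimi is treated as also owning Arjun Rahimi's interest in Granite Trust, giving 23% + 39% = 62%.
Chain via Oakhollow Services GmbH → Fairlane Textiles S.p.A. (R2): 100% × 75% × 26% = 19.5% of Ironwood Mining NL.
Chain via Summit Shipping BV → Meridian Foods Inc. (R2): 72% × 26% × 39% = 7.3008% of Ironwood Mining NL.
Chain via Granite Trust → Redpoint Realty LP (R2): 62% × 56% × 12% = 4.1664% of Ironwood Mining NL.
Direct interest in Ironwood Mining NL: 10%.
Aggregating (R1): 19.5% + 7.3008% + 4.1664% + 10% = 40.9672%.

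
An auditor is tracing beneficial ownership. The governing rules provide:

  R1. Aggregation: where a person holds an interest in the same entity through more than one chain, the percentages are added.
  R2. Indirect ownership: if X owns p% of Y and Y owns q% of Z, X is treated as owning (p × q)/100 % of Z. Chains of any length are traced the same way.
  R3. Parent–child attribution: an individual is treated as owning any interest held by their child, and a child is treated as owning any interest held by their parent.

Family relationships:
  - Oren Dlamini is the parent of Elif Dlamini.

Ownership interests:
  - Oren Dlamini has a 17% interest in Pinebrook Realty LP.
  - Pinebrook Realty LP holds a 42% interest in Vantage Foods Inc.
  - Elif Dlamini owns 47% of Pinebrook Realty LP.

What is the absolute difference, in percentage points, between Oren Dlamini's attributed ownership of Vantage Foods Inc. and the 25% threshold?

1.88

By parent–child attribution (R3), Oren Dlamini is treated as also owning Elif Dlamini's interest in Pinebrook Realty LP, giving 17% + 47% = 64%.
Chain via Pinebrook Realty LP (R2): 64% × 42% = 26.88% of Vantage Foods Inc.
26.88% exceeds the 25% threshold by 1.88 percentage points.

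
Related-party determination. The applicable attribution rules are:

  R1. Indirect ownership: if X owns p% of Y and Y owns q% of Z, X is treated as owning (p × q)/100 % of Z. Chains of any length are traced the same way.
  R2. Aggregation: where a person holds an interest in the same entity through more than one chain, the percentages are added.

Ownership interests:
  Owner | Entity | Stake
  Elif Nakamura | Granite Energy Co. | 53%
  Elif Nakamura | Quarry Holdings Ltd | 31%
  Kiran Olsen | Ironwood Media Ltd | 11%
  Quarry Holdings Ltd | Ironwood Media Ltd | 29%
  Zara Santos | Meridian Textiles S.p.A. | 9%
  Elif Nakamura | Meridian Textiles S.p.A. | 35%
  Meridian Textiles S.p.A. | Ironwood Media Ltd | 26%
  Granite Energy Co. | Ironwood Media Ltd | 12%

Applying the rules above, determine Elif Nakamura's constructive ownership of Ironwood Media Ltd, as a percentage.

24.45%

Chain via Meridian Textiles S.p.A. (R1): 35% × 26% = 9.1% of Ironwood Media Ltd.
Chain via Granite Energy Co. (R1): 53% × 12% = 6.36% of Ironwood Media Ltd.
Chain via Quarry Holdings Ltd (R1): 31% × 29% = 8.99% of Ironwood Media Ltd.
Aggregating (R2): 9.1% + 6.36% + 8.99% = 24.45%.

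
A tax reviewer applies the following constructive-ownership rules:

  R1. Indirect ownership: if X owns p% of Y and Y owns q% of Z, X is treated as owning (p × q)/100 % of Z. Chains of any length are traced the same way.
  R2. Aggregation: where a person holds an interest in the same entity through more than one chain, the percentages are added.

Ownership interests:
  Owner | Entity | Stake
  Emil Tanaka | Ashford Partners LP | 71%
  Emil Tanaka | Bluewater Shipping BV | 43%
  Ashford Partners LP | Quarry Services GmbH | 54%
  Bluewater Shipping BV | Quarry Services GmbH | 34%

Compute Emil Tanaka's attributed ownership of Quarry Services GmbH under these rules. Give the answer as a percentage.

Chain via Bluewater Shipping BV (R1): 43% × 34% = 14.62% of Quarry Services GmbH.
Chain via Ashford Partners LP (R1): 71% × 54% = 38.34% of Quarry Services GmbH.
Aggregating (R2): 14.62% + 38.34% = 52.96%.

52.96%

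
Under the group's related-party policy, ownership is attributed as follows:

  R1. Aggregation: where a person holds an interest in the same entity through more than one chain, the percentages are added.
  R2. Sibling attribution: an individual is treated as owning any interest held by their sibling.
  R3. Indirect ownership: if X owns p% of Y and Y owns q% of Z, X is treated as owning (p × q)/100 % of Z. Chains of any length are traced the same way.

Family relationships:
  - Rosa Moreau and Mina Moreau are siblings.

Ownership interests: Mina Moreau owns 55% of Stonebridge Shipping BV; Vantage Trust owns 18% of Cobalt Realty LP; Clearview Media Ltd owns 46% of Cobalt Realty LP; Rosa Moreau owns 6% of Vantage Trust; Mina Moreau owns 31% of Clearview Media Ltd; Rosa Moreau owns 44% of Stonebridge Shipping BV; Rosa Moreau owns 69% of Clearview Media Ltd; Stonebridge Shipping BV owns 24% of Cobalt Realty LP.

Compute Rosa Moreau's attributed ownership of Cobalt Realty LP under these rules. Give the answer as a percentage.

70.84%

By sibling attribution (R2), Rosa Moreau is treated as also owning Mina Moreau's interest in Clearview Media Ltd, giving 69% + 31% = 100%.
By sibling attribution (R2), Rosa Moreau is treated as also owning Mina Moreau's interest in Stonebridge Shipping BV, giving 44% + 55% = 99%.
Chain via Clearview Media Ltd (R3): 100% × 46% = 46% of Cobalt Realty LP.
Chain via Stonebridge Shipping BV (R3): 99% × 24% = 23.76% of Cobalt Realty LP.
Chain via Vantage Trust (R3): 6% × 18% = 1.08% of Cobalt Realty LP.
Aggregating (R1): 46% + 23.76% + 1.08% = 70.84%.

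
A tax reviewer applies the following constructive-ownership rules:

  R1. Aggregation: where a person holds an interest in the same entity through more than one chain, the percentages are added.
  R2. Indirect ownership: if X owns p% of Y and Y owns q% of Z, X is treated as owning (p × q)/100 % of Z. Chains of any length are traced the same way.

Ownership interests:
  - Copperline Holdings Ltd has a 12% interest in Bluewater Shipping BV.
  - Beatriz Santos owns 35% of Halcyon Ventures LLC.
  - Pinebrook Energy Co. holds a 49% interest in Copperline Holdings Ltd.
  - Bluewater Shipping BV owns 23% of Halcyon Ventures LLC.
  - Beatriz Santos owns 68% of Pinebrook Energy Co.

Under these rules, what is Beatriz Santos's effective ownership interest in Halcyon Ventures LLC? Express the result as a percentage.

35.919632%

Chain via Pinebrook Energy Co. → Copperline Holdings Ltd → Bluewater Shipping BV (R2): 68% × 49% × 12% × 23% = 0.919632% of Halcyon Ventures LLC.
Direct interest in Halcyon Ventures LLC: 35%.
Aggregating (R1): 0.919632% + 35% = 35.919632%.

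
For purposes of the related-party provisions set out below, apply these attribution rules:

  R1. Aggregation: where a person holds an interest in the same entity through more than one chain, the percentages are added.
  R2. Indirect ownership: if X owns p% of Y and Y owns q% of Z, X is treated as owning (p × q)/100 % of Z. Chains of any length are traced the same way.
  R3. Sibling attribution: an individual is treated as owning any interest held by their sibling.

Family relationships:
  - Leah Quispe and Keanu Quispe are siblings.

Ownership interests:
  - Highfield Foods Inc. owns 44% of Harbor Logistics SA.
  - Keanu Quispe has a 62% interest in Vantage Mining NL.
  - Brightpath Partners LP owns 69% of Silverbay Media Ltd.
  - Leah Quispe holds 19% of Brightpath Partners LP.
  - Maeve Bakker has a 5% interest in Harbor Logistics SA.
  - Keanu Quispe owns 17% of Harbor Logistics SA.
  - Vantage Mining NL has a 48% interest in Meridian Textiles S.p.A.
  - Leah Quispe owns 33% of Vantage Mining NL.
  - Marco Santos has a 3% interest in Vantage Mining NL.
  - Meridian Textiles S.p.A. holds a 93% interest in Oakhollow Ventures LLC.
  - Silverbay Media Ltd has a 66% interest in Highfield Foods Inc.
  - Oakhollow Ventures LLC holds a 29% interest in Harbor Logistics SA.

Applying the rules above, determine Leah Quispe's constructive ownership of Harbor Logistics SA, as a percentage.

By sibling attribution (R3), Leah Quispe is treated as also owning Keanu Quispe's interest in Vantage Mining NL, giving 33% + 62% = 95%.
By sibling attribution (R3), Leah Quispe is treated as owning Keanu Quispe's 17% interest in Harbor Logistics SA.
Chain via Brightpath Partners LP → Silverbay Media Ltd → Highfield Foods Inc. (R2): 19% × 69% × 66% × 44% = 3.807144% of Harbor Logistics SA.
Chain via Vantage Mining NL → Meridian Textiles S.p.A. → Oakhollow Ventures LLC (R2): 95% × 48% × 93% × 29% = 12.29832% of Harbor Logistics SA.
Direct interest in Harbor Logistics SA: 17%.
Aggregating (R1): 3.807144% + 12.29832% + 17% = 33.105464%.

33.105464%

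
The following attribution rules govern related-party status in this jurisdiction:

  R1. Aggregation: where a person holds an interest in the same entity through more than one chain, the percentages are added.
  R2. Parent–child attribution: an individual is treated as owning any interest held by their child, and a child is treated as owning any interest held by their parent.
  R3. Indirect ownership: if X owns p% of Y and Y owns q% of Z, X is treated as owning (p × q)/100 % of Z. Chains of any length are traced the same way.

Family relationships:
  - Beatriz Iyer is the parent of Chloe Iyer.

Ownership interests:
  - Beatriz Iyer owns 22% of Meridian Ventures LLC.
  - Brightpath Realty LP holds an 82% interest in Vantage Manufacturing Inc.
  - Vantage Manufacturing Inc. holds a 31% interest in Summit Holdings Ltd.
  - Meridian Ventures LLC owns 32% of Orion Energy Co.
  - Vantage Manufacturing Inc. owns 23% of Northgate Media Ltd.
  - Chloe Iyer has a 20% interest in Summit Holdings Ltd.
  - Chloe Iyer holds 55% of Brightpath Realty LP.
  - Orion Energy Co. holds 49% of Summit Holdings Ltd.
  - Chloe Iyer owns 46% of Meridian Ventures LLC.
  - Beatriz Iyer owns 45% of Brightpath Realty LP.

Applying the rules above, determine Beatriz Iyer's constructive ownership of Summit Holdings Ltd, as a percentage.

By parent–child attribution (R2), Beatriz Iyer is treated as also owning Chloe Iyer's interest in Brightpath Realty LP, giving 45% + 55% = 100%.
By parent–child attribution (R2), Beatriz Iyer is treated as also owning Chloe Iyer's interest in Meridian Ventures LLC, giving 22% + 46% = 68%.
By parent–child attribution (R2), Beatriz Iyer is treated as owning Chloe Iyer's 20% interest in Summit Holdings Ltd.
Chain via Brightpath Realty LP → Vantage Manufacturing Inc. (R3): 100% × 82% × 31% = 25.42% of Summit Holdings Ltd.
Chain via Meridian Ventures LLC → Orion Energy Co. (R3): 68% × 32% × 49% = 10.6624% of Summit Holdings Ltd.
Direct interest in Summit Holdings Ltd: 20%.
Aggregating (R1): 25.42% + 10.6624% + 20% = 56.0824%.

56.0824%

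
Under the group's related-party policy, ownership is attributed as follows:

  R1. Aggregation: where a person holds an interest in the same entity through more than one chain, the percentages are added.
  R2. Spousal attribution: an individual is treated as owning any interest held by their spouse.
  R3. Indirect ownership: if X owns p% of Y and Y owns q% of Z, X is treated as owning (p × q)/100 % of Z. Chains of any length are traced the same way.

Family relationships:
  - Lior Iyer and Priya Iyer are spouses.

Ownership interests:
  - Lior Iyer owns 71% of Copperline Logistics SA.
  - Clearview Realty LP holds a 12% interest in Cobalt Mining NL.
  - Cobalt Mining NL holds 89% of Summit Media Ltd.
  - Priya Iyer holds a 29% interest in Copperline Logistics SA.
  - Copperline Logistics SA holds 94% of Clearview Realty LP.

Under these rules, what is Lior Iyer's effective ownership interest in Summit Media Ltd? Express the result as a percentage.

By spousal attribution (R2), Lior Iyer is treated as also owning Priya Iyer's interest in Copperline Logistics SA, giving 71% + 29% = 100%.
Chain via Copperline Logistics SA → Clearview Realty LP → Cobalt Mining NL (R3): 100% × 94% × 12% × 89% = 10.0392% of Summit Media Ltd.

10.0392%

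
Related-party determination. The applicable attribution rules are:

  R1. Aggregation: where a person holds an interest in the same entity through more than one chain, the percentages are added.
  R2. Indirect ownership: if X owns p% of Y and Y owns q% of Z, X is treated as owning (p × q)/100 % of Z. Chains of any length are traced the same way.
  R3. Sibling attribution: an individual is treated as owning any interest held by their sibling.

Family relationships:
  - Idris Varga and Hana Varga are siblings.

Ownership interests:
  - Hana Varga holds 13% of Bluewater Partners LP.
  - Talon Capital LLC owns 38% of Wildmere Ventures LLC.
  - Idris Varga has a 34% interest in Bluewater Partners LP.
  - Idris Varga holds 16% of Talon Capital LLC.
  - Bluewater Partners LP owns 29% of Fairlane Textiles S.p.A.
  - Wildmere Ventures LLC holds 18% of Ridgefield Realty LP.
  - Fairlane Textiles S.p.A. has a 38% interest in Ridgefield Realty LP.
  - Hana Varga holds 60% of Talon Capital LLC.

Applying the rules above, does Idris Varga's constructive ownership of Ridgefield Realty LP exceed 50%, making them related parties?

By sibling attribution (R3), Idris Varga is treated as also owning Hana Varga's interest in Talon Capital LLC, giving 16% + 60% = 76%.
By sibling attribution (R3), Idris Varga is treated as also owning Hana Varga's interest in Bluewater Partners LP, giving 34% + 13% = 47%.
Chain via Talon Capital LLC → Wildmere Ventures LLC (R2): 76% × 38% × 18% = 5.1984% of Ridgefield Realty LP.
Chain via Bluewater Partners LP → Fairlane Textiles S.p.A. (R2): 47% × 29% × 38% = 5.1794% of Ridgefield Realty LP.
Aggregating (R1): 5.1984% + 5.1794% = 10.3778%.
10.3778% does not exceed the 50% threshold, so Idris is not a related party to Ridgefield Realty LP.

No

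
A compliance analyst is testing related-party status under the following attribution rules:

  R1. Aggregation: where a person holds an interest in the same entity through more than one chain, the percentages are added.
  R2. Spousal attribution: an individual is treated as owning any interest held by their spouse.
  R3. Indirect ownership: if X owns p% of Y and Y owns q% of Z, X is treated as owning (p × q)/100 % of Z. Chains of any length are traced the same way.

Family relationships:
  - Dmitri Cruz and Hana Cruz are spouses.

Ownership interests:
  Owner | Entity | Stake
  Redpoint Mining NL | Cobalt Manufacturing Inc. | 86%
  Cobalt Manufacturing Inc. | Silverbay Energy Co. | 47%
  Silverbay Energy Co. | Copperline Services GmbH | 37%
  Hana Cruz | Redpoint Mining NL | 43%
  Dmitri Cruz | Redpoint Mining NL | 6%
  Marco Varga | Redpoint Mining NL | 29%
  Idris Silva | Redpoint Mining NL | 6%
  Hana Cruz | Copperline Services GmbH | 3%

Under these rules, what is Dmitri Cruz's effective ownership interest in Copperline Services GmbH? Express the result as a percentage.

10.328146%

By spousal attribution (R2), Dmitri Cruz is treated as also owning Hana Cruz's interest in Redpoint Mining NL, giving 6% + 43% = 49%.
By spousal attribution (R2), Dmitri Cruz is treated as owning Hana Cruz's 3% interest in Copperline Services GmbH.
Chain via Redpoint Mining NL → Cobalt Manufacturing Inc. → Silverbay Energy Co. (R3): 49% × 86% × 47% × 37% = 7.328146% of Copperline Services GmbH.
Direct interest in Copperline Services GmbH: 3%.
Aggregating (R1): 7.328146% + 3% = 10.328146%.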